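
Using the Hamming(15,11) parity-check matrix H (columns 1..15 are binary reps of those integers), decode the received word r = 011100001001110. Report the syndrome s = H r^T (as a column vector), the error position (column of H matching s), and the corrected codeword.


s = (0, 0, 1, 1)^T, error position = 3, corrected codeword c = 010100001001110

Compute s = H r^T mod 2 one row at a time:
  s_1 = 0 + 1 + 0 + 0 + 1 + 1 + 1 + 0 = 4 ≡ 0 (mod 2).
  s_2 = 1 + 0 + 0 + 0 + 1 + 1 + 1 + 0 = 4 ≡ 0 (mod 2).
  s_3 = 1 + 1 + 0 + 0 + 0 + 0 + 1 + 0 = 3 ≡ 1 (mod 2).
  s_4 = 0 + 1 + 0 + 0 + 1 + 0 + 1 + 0 = 3 ≡ 1 (mod 2).
s = (0, 0, 1, 1)^T — this equals column 3 of H (binary 0011), so error is at position 3.
Correct: flip bit 3 of r = 011100001001110 to get c = 010100001001110.


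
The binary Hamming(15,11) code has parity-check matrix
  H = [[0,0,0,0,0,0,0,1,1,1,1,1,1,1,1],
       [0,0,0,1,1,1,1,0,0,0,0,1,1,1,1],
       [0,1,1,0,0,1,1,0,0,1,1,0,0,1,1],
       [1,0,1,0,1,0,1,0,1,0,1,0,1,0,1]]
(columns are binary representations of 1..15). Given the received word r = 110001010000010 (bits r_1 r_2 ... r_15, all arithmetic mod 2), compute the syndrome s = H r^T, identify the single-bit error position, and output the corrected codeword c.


s = (0, 0, 1, 1)^T, error position = 3, corrected codeword c = 111001010000010

Compute s = H r^T mod 2 one row at a time:
  s_1 = 1 + 0 + 0 + 0 + 0 + 0 + 1 + 0 = 2 ≡ 0 (mod 2).
  s_2 = 0 + 0 + 1 + 0 + 0 + 0 + 1 + 0 = 2 ≡ 0 (mod 2).
  s_3 = 1 + 0 + 1 + 0 + 0 + 0 + 1 + 0 = 3 ≡ 1 (mod 2).
  s_4 = 1 + 0 + 0 + 0 + 0 + 0 + 0 + 0 = 1 ≡ 1 (mod 2).
s = (0, 0, 1, 1)^T — this equals column 3 of H (binary 0011), so error is at position 3.
Correct: flip bit 3 of r = 110001010000010 to get c = 111001010000010.


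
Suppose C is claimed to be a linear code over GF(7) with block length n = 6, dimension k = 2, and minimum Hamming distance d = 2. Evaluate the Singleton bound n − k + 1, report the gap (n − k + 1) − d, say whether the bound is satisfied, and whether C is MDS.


Singleton RHS = n − k + 1 = 5, slack = 3, bound satisfied, not MDS.

Singleton bound: d ≤ n − k + 1.
Here n = 6, k = 2, so n − k + 1 = 5.
Given d = 2, check d ≤ 5: YES.
Slack = (n − k + 1) − d = 3.
The code is NOT MDS (slack = 3 > 0).
Description: the claimed parameters are [6, 2, 2]_7; such a code would be non-MDS.


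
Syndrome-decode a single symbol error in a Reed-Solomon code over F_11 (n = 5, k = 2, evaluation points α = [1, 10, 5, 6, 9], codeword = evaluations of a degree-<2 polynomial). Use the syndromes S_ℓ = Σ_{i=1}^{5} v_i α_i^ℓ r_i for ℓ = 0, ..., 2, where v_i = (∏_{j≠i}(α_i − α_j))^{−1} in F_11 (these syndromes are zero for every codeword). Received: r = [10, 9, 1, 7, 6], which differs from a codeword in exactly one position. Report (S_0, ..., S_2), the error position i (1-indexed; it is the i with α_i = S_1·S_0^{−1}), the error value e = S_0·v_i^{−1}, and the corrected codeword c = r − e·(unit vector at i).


S = (1, 9, 4), error at position 5, error magnitude e = 3, c = [10, 9, 1, 7, 3].

Step 1: column multipliers v_i = (∏_{j≠i}(α_i − α_j))^{−1} mod 11.
  i = 1 (α = 1): (1−10)(1−5)(1−6)(1−9) = (−9)·(−4)·(−5)·(−8) = 1440 ≡ 10, so v_1 = 10^{−1} = 10 (mod 11).
  i = 2 (α = 10): (10−1)(10−5)(10−6)(10−9) = 9·5·4·1 = 180 ≡ 4, so v_2 = 4^{−1} = 3 (mod 11).
  i = 3 (α = 5): (5−1)(5−10)(5−6)(5−9) = 4·(−5)·(−1)·(−4) = −80 ≡ 8, so v_3 = 8^{−1} = 7 (mod 11).
  i = 4 (α = 6): (6−1)(6−10)(6−5)(6−9) = 5·(−4)·1·(−3) = 60 ≡ 5, so v_4 = 5^{−1} = 9 (mod 11).
  i = 5 (α = 9): (9−1)(9−10)(9−5)(9−6) = 8·(−1)·4·3 = −96 ≡ 3, so v_5 = 3^{−1} = 4 (mod 11).
  v = [10, 3, 7, 9, 4].
Step 2: syndromes of r = [10, 9, 1, 7, 6] (all sums mod 11).
  S_0 = Σ v_i r_i = 10·10 + 3·9 + 7·1 + 9·7 + 4·6 = 221 ≡ 1.
  S_1 = Σ v_i α_i r_i = 10·1·10 + 3·10·9 + 7·5·1 + 9·6·7 + 4·9·6 = 999 ≡ 9.
  α_i^2 mod 11 = [1, 1, 3, 3, 4].
  S_2 = Σ v_i α_i^2 r_i = 10·1·10 + 3·1·9 + 7·3·1 + 9·3·7 + 4·4·6 = 433 ≡ 4.
  S = (1, 9, 4) ≠ 0, so r is not a codeword (an error is present).
Step 3: locate the error. For a single error e at position i, S_ℓ = v_i·e·α_i^ℓ, so α_err = S_1/S_0.
  S_0^{−1} = 1^{−1} = 1 (mod 11), so α_err = 9·1 = 9 ≡ 9 = α_5. Error position i = 5.
  Consistency check: S_2/S_1 = 4·5 = 20 ≡ 9 = α_err ✓ (single-error assumption holds).
Step 4: error magnitude e = S_0/v_5 = S_0·∏_{j≠5}(α_5 − α_j) = 1·3 = 3 ≡ 3 (mod 11).
Step 5: correct position 5: c_5 = r_5 − e = 6 − 3 ≡ 3 (mod 11). Hence c = [10, 9, 1, 7, 3].
  Check: interpolating c through the α_i gives m(x) = 4 + 6·x (degree < 2) with m(α_i) = c_i for every i, so c is indeed a codeword.


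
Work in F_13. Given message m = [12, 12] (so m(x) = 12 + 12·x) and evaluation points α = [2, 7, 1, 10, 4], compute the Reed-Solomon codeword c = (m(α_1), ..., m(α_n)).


c = [10, 5, 11, 2, 8]

Message polynomial: m(x) = 12 + 12·x (mod 13).
For each evaluation point α_i, compute m(α_i) mod 13:
  α_1 = 2: Horner steps 12 → 10, so m(2) = 10.
  α_2 = 7: Horner steps 12 → 5, so m(7) = 5.
  α_3 = 1: Horner steps 12 → 11, so m(1) = 11.
  α_4 = 10: Horner steps 12 → 2, so m(10) = 2.
  α_5 = 4: Horner steps 12 → 8, so m(4) = 8.
Codeword c = [10, 5, 11, 2, 8] ∈ F_13^5.


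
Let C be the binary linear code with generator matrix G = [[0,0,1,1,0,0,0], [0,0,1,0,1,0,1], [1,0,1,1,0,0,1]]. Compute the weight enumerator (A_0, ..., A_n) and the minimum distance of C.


Weight distribution: A_0 = 1, A_2 = 2, A_3 = 4, A_4 = 1. Minimum distance d = 2.

Enumerate all 2^3 = 8 messages m ∈ F_2^3.
For each, compute codeword c = mG in F_2^7, then tally its weight.
  m = 000 → c = 0000000, weight = 0.
  m = 100 → c = 0011000, weight = 2.
  m = 010 → c = 0010101, weight = 3.
  m = 110 → c = 0001101, weight = 3.
  m = 001 → c = 1011001, weight = 4.
  m = 101 → c = 1000001, weight = 2.
  m = 011 → c = 1001100, weight = 3.
  m = 111 → c = 1010100, weight = 3.
Tally weights:
  weight 0: 1 codewords.
  weight 2: 2 codewords.
  weight 3: 4 codewords.
  weight 4: 1 codewords.
Minimum distance d = smallest w > 0 with A_w > 0 = 2.
Sanity: Σ A_w = 8 = 2^3 = 8 ✓.


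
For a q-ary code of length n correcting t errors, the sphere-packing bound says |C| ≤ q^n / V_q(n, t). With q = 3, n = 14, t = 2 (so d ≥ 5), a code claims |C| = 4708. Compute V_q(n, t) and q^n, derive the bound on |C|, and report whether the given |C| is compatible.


V_q(n, t) = 393, q^n = 4782969, Hamming bound = 12170, |C| = 4708 ≤ bound (satisfied).

Step 1: Compute V_q(n, t) = Σ_{j=0}^2 C(n, j) (q−1)^j.
  j = 0: C(14,0)·(2)^0 = 1·1 = 1.
  j = 1: C(14,1)·(2)^1 = 14·2 = 28.
  j = 2: C(14,2)·(2)^2 = 91·4 = 364.
  V_q(n, t) = 1 + 28 + 364 = 393.
Step 2: q^n = 3^14 = 4782969.
Step 3: Hamming bound ⌊q^n / V_q(n,t)⌋ = ⌊4782969/393⌋ = 12170.
Step 4: Compare |C| = 4708 to 12170: satisfied.
The claimed |C| lies below the Hamming bound.


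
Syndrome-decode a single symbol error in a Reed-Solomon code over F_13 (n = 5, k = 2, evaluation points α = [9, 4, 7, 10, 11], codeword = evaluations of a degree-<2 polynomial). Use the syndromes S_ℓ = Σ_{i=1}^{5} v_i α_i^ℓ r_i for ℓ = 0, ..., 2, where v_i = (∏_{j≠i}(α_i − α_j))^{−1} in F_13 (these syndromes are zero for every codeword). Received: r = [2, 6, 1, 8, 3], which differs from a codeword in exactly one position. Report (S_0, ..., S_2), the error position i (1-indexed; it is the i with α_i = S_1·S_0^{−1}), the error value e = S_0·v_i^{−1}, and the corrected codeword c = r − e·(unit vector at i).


S = (8, 2, 7), error at position 4, error magnitude e = 12, c = [2, 6, 1, 9, 3].

Step 1: column multipliers v_i = (∏_{j≠i}(α_i − α_j))^{−1} mod 13.
  i = 1 (α = 9): (9−4)(9−7)(9−10)(9−11) = 5·2·(−1)·(−2) = 20 ≡ 7, so v_1 = 7^{−1} = 2 (mod 13).
  i = 2 (α = 4): (4−9)(4−7)(4−10)(4−11) = (−5)·(−3)·(−6)·(−7) = 630 ≡ 6, so v_2 = 6^{−1} = 11 (mod 13).
  i = 3 (α = 7): (7−9)(7−4)(7−10)(7−11) = (−2)·3·(−3)·(−4) = −72 ≡ 6, so v_3 = 6^{−1} = 11 (mod 13).
  i = 4 (α = 10): (10−9)(10−4)(10−7)(10−11) = 1·6·3·(−1) = −18 ≡ 8, so v_4 = 8^{−1} = 5 (mod 13).
  i = 5 (α = 11): (11−9)(11−4)(11−7)(11−10) = 2·7·4·1 = 56 ≡ 4, so v_5 = 4^{−1} = 10 (mod 13).
  v = [2, 11, 11, 5, 10].
Step 2: syndromes of r = [2, 6, 1, 8, 3] (all sums mod 13).
  S_0 = Σ v_i r_i = 2·2 + 11·6 + 11·1 + 5·8 + 10·3 = 151 ≡ 8.
  S_1 = Σ v_i α_i r_i = 2·9·2 + 11·4·6 + 11·7·1 + 5·10·8 + 10·11·3 = 1107 ≡ 2.
  α_i^2 mod 13 = [3, 3, 10, 9, 4].
  S_2 = Σ v_i α_i^2 r_i = 2·3·2 + 11·3·6 + 11·10·1 + 5·9·8 + 10·4·3 = 800 ≡ 7.
  S = (8, 2, 7) ≠ 0, so r is not a codeword (an error is present).
Step 3: locate the error. For a single error e at position i, S_ℓ = v_i·e·α_i^ℓ, so α_err = S_1/S_0.
  S_0^{−1} = 8^{−1} = 5 (mod 13), so α_err = 2·5 = 10 ≡ 10 = α_4. Error position i = 4.
  Consistency check: S_2/S_1 = 7·7 = 49 ≡ 10 = α_err ✓ (single-error assumption holds).
Step 4: error magnitude e = S_0/v_4 = S_0·∏_{j≠4}(α_4 − α_j) = 8·8 = 64 ≡ 12 (mod 13).
Step 5: correct position 4: c_4 = r_4 − e = 8 − 12 ≡ 9 (mod 13). Hence c = [2, 6, 1, 9, 3].
  Check: interpolating c through the α_i gives m(x) = 4 + 7·x (degree < 2) with m(α_i) = c_i for every i, so c is indeed a codeword.


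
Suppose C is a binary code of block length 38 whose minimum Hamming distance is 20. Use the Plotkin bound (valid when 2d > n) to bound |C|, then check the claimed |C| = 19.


Plotkin bound M ≤ 20; given |C| = 19 ≤ bound (satisfied).

Check applicability: 2d = 40, n = 38.
2d − n = 2 > 0, so Plotkin applies.
Compute d/(2d−n) = 20/2 ≈ 10.0000.
⌊d/(2d−n)⌋ = 10.
Plotkin bound: M ≤ 2·10 = 20.
Given |C| = 19, check: satisfied.
This |C| is below the Plotkin bound.


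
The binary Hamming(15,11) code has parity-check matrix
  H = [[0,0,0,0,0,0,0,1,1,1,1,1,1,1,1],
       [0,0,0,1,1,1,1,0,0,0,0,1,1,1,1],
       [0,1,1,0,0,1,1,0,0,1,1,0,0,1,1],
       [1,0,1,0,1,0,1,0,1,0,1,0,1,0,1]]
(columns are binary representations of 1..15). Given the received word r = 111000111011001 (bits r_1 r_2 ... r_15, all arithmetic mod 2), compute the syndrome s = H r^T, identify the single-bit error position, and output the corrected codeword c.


s = (1, 1, 1, 0)^T, error position = 14, corrected codeword c = 111000111011011

Compute s = H r^T mod 2 one row at a time:
  s_1 = 1 + 1 + 0 + 1 + 1 + 0 + 0 + 1 = 5 ≡ 1 (mod 2).
  s_2 = 0 + 0 + 0 + 1 + 1 + 0 + 0 + 1 = 3 ≡ 1 (mod 2).
  s_3 = 1 + 1 + 0 + 1 + 0 + 1 + 0 + 1 = 5 ≡ 1 (mod 2).
  s_4 = 1 + 1 + 0 + 1 + 1 + 1 + 0 + 1 = 6 ≡ 0 (mod 2).
s = (1, 1, 1, 0)^T — this equals column 14 of H (binary 1110), so error is at position 14.
Correct: flip bit 14 of r = 111000111011001 to get c = 111000111011011.


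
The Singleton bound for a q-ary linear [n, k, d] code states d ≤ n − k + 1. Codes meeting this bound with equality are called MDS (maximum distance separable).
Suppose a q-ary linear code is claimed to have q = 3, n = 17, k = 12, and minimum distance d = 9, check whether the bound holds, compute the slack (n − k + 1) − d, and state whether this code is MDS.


Singleton RHS = n − k + 1 = 6, slack = -3, bound violated (no such code; not MDS).

Singleton bound: d ≤ n − k + 1.
Here n = 17, k = 12, so n − k + 1 = 6.
Given d = 9, check d ≤ 6: NO.
Slack = (n − k + 1) − d = -3.
The slack is negative: d = 9 exceeds n − k + 1 = 6 by 3, so the Singleton bound is violated and no linear [17, 12, 9]_3 code can exist. In particular it is not MDS (MDS requires d = n − k + 1 exactly).
Description: the claimed parameters are [17, 12, 9]_3; such a code would be impossible (violates the Singleton bound).


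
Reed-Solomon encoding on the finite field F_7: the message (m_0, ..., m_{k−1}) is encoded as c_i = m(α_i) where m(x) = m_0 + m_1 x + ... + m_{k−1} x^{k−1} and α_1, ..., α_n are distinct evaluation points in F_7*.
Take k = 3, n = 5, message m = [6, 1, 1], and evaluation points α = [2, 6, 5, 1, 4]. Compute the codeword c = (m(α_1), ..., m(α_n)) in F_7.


c = [5, 6, 1, 1, 5]

Message polynomial: m(x) = 6 + 1·x + 1·x^2 (mod 7).
For each evaluation point α_i, compute m(α_i) mod 7:
  α_1 = 2: Horner steps 1 → 3 → 5, so m(2) = 5.
  α_2 = 6: Horner steps 1 → 0 → 6, so m(6) = 6.
  α_3 = 5: Horner steps 1 → 6 → 1, so m(5) = 1.
  α_4 = 1: Horner steps 1 → 2 → 1, so m(1) = 1.
  α_5 = 4: Horner steps 1 → 5 → 5, so m(4) = 5.
Codeword c = [5, 6, 1, 1, 5] ∈ F_7^5.


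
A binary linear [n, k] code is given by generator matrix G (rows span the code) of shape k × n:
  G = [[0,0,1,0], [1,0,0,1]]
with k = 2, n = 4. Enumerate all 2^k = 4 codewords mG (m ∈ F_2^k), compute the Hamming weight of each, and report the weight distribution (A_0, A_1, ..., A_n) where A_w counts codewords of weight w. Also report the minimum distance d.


Weight distribution: A_0 = 1, A_1 = 1, A_2 = 1, A_3 = 1. Minimum distance d = 1.

Enumerate all 2^2 = 4 messages m ∈ F_2^2.
For each, compute codeword c = mG in F_2^4, then tally its weight.
  m = 00 → c = 0000, weight = 0.
  m = 10 → c = 0010, weight = 1.
  m = 01 → c = 1001, weight = 2.
  m = 11 → c = 1011, weight = 3.
Tally weights:
  weight 0: 1 codewords.
  weight 1: 1 codewords.
  weight 2: 1 codewords.
  weight 3: 1 codewords.
Minimum distance d = smallest w > 0 with A_w > 0 = 1.
Sanity: Σ A_w = 4 = 2^2 = 4 ✓.


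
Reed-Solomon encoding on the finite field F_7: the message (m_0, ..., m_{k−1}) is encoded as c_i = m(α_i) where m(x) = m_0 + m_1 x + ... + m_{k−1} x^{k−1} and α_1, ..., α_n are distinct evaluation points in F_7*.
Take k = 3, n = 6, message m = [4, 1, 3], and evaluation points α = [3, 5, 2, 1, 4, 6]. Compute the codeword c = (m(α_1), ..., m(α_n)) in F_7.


c = [6, 0, 4, 1, 0, 6]

Message polynomial: m(x) = 4 + 1·x + 3·x^2 (mod 7).
For each evaluation point α_i, compute m(α_i) mod 7:
  α_1 = 3: Horner steps 3 → 3 → 6, so m(3) = 6.
  α_2 = 5: Horner steps 3 → 2 → 0, so m(5) = 0.
  α_3 = 2: Horner steps 3 → 0 → 4, so m(2) = 4.
  α_4 = 1: Horner steps 3 → 4 → 1, so m(1) = 1.
  α_5 = 4: Horner steps 3 → 6 → 0, so m(4) = 0.
  α_6 = 6: Horner steps 3 → 5 → 6, so m(6) = 6.
Codeword c = [6, 0, 4, 1, 0, 6] ∈ F_7^6.


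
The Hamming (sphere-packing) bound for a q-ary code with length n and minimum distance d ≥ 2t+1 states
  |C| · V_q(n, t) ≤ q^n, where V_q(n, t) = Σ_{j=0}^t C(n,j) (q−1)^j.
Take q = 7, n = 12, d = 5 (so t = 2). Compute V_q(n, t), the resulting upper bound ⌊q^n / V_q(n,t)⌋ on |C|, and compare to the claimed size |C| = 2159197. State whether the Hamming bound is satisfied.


V_q(n, t) = 2449, q^n = 13841287201, Hamming bound = 5651811, |C| = 2159197 ≤ bound (satisfied).

Step 1: Compute V_q(n, t) = Σ_{j=0}^2 C(n, j) (q−1)^j.
  j = 0: C(12,0)·(6)^0 = 1·1 = 1.
  j = 1: C(12,1)·(6)^1 = 12·6 = 72.
  j = 2: C(12,2)·(6)^2 = 66·36 = 2376.
  V_q(n, t) = 1 + 72 + 2376 = 2449.
Step 2: q^n = 7^12 = 13841287201.
Step 3: Hamming bound ⌊q^n / V_q(n,t)⌋ = ⌊13841287201/2449⌋ = 5651811.
Step 4: Compare |C| = 2159197 to 5651811: satisfied.
The claimed |C| lies below the Hamming bound.


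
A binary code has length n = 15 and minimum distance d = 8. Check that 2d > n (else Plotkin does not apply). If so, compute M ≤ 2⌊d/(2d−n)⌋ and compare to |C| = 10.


Plotkin bound M ≤ 16; given |C| = 10 ≤ bound (satisfied).

Check applicability: 2d = 16, n = 15.
2d − n = 1 > 0, so Plotkin applies.
Compute d/(2d−n) = 8/1 ≈ 8.0000.
⌊d/(2d−n)⌋ = 8.
Plotkin bound: M ≤ 2·8 = 16.
Given |C| = 10, check: satisfied.
This |C| is below the Plotkin bound.


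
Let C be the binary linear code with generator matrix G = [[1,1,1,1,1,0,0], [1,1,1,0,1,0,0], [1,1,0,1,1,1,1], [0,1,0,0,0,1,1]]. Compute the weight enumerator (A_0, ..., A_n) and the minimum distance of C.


Weight distribution: A_0 = 1, A_1 = 1, A_2 = 2, A_3 = 4, A_4 = 3, A_5 = 3, A_6 = 2. Minimum distance d = 1.

Enumerate all 2^4 = 16 messages m ∈ F_2^4.
For each, compute codeword c = mG in F_2^7, then tally its weight.
  m = 0000 → c = 0000000, weight = 0.
  m = 1000 → c = 1111100, weight = 5.
  m = 0100 → c = 1110100, weight = 4.
  m = 1100 → c = 0001000, weight = 1.
  m = 0010 → c = 1101111, weight = 6.
  m = 1010 → c = 0010011, weight = 3.
  m = 0110 → c = 0011011, weight = 4.
  m = 1110 → c = 1100111, weight = 5.
  m = 0001 → c = 0100011, weight = 3.
  m = 1001 → c = 1011111, weight = 6.
  m = 0101 → c = 1010111, weight = 5.
  m = 1101 → c = 0101011, weight = 4.
  m = 0011 → c = 1001100, weight = 3.
  m = 1011 → c = 0110000, weight = 2.
  m = 0111 → c = 0111000, weight = 3.
  m = 1111 → c = 1000100, weight = 2.
Tally weights:
  weight 0: 1 codewords.
  weight 1: 1 codewords.
  weight 2: 2 codewords.
  weight 3: 4 codewords.
  weight 4: 3 codewords.
  weight 5: 3 codewords.
  weight 6: 2 codewords.
Minimum distance d = smallest w > 0 with A_w > 0 = 1.
Sanity: Σ A_w = 16 = 2^4 = 16 ✓.


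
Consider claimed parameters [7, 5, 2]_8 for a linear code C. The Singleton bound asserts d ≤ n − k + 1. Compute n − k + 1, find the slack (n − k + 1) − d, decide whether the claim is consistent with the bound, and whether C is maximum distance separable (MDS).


Singleton RHS = n − k + 1 = 3, slack = 1, bound satisfied, not MDS.

Singleton bound: d ≤ n − k + 1.
Here n = 7, k = 5, so n − k + 1 = 3.
Given d = 2, check d ≤ 3: YES.
Slack = (n − k + 1) − d = 1.
The code is NOT MDS (slack = 1 > 0).
Description: the claimed parameters are [7, 5, 2]_8; such a code would be non-MDS.


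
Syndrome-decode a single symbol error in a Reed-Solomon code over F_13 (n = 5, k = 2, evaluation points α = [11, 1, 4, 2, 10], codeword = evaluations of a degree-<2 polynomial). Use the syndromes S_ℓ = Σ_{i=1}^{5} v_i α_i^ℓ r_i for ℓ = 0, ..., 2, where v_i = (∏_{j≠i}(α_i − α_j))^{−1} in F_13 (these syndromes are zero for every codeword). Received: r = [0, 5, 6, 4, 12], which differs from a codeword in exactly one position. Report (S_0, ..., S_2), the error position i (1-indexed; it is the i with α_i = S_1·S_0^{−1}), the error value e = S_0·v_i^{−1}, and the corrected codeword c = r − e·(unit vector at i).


S = (8, 8, 8), error at position 2, error magnitude e = 2, c = [0, 3, 6, 4, 12].

Step 1: column multipliers v_i = (∏_{j≠i}(α_i − α_j))^{−1} mod 13.
  i = 1 (α = 11): (11−1)(11−4)(11−2)(11−10) = 10·7·9·1 = 630 ≡ 6, so v_1 = 6^{−1} = 11 (mod 13).
  i = 2 (α = 1): (1−11)(1−4)(1−2)(1−10) = (−10)·(−3)·(−1)·(−9) = 270 ≡ 10, so v_2 = 10^{−1} = 4 (mod 13).
  i = 3 (α = 4): (4−11)(4−1)(4−2)(4−10) = (−7)·3·2·(−6) = 252 ≡ 5, so v_3 = 5^{−1} = 8 (mod 13).
  i = 4 (α = 2): (2−11)(2−1)(2−4)(2−10) = (−9)·1·(−2)·(−8) = −144 ≡ 12, so v_4 = 12^{−1} = 12 (mod 13).
  i = 5 (α = 10): (10−11)(10−1)(10−4)(10−2) = (−1)·9·6·8 = −432 ≡ 10, so v_5 = 10^{−1} = 4 (mod 13).
  v = [11, 4, 8, 12, 4].
Step 2: syndromes of r = [0, 5, 6, 4, 12] (all sums mod 13).
  S_0 = Σ v_i r_i = 11·0 + 4·5 + 8·6 + 12·4 + 4·12 = 164 ≡ 8.
  S_1 = Σ v_i α_i r_i = 11·11·0 + 4·1·5 + 8·4·6 + 12·2·4 + 4·10·12 = 788 ≡ 8.
  α_i^2 mod 13 = [4, 1, 3, 4, 9].
  S_2 = Σ v_i α_i^2 r_i = 11·4·0 + 4·1·5 + 8·3·6 + 12·4·4 + 4·9·12 = 788 ≡ 8.
  S = (8, 8, 8) ≠ 0, so r is not a codeword (an error is present).
Step 3: locate the error. For a single error e at position i, S_ℓ = v_i·e·α_i^ℓ, so α_err = S_1/S_0.
  S_0^{−1} = 8^{−1} = 5 (mod 13), so α_err = 8·5 = 40 ≡ 1 = α_2. Error position i = 2.
  Consistency check: S_2/S_1 = 8·5 = 40 ≡ 1 = α_err ✓ (single-error assumption holds).
Step 4: error magnitude e = S_0/v_2 = S_0·∏_{j≠2}(α_2 − α_j) = 8·10 = 80 ≡ 2 (mod 13).
Step 5: correct position 2: c_2 = r_2 − e = 5 − 2 ≡ 3 (mod 13). Hence c = [0, 3, 6, 4, 12].
  Check: interpolating c through the α_i gives m(x) = 2 + 1·x (degree < 2) with m(α_i) = c_i for every i, so c is indeed a codeword.


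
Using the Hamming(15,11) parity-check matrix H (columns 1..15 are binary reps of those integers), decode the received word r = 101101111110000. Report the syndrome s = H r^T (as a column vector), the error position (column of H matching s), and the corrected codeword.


s = (0, 1, 1, 1)^T, error position = 7, corrected codeword c = 101101011110000

Compute s = H r^T mod 2 one row at a time:
  s_1 = 1 + 1 + 1 + 1 + 0 + 0 + 0 + 0 = 4 ≡ 0 (mod 2).
  s_2 = 1 + 0 + 1 + 1 + 0 + 0 + 0 + 0 = 3 ≡ 1 (mod 2).
  s_3 = 0 + 1 + 1 + 1 + 1 + 1 + 0 + 0 = 5 ≡ 1 (mod 2).
  s_4 = 1 + 1 + 0 + 1 + 1 + 1 + 0 + 0 = 5 ≡ 1 (mod 2).
s = (0, 1, 1, 1)^T — this equals column 7 of H (binary 0111), so error is at position 7.
Correct: flip bit 7 of r = 101101111110000 to get c = 101101011110000.


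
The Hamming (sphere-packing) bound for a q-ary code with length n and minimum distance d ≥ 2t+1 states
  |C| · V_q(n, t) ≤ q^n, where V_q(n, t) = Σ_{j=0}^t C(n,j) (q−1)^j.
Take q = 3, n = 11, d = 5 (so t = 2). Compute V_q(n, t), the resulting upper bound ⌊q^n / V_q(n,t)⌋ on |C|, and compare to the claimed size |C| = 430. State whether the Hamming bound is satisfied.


V_q(n, t) = 243, q^n = 177147, Hamming bound = 729, |C| = 430 ≤ bound (satisfied).

Step 1: Compute V_q(n, t) = Σ_{j=0}^2 C(n, j) (q−1)^j.
  j = 0: C(11,0)·(2)^0 = 1·1 = 1.
  j = 1: C(11,1)·(2)^1 = 11·2 = 22.
  j = 2: C(11,2)·(2)^2 = 55·4 = 220.
  V_q(n, t) = 1 + 22 + 220 = 243.
Step 2: q^n = 3^11 = 177147.
Step 3: Hamming bound ⌊q^n / V_q(n,t)⌋ = ⌊177147/243⌋ = 729.
Step 4: Compare |C| = 430 to 729: satisfied.
The claimed |C| lies below the Hamming bound.


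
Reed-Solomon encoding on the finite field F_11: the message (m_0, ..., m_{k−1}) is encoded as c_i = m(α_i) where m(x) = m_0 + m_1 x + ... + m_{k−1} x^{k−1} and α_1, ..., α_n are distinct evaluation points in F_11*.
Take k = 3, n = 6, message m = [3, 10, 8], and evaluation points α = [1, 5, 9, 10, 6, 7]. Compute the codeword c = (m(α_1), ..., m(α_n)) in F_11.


c = [10, 0, 4, 1, 10, 3]

Message polynomial: m(x) = 3 + 10·x + 8·x^2 (mod 11).
For each evaluation point α_i, compute m(α_i) mod 11:
  α_1 = 1: Horner steps 8 → 7 → 10, so m(1) = 10.
  α_2 = 5: Horner steps 8 → 6 → 0, so m(5) = 0.
  α_3 = 9: Horner steps 8 → 5 → 4, so m(9) = 4.
  α_4 = 10: Horner steps 8 → 2 → 1, so m(10) = 1.
  α_5 = 6: Horner steps 8 → 3 → 10, so m(6) = 10.
  α_6 = 7: Horner steps 8 → 0 → 3, so m(7) = 3.
Codeword c = [10, 0, 4, 1, 10, 3] ∈ F_11^6.


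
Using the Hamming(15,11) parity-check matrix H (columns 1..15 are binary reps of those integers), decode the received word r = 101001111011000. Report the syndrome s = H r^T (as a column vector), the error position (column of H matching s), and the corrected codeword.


s = (0, 1, 0, 1)^T, error position = 5, corrected codeword c = 101011111011000

Compute s = H r^T mod 2 one row at a time:
  s_1 = 1 + 1 + 0 + 1 + 1 + 0 + 0 + 0 = 4 ≡ 0 (mod 2).
  s_2 = 0 + 0 + 1 + 1 + 1 + 0 + 0 + 0 = 3 ≡ 1 (mod 2).
  s_3 = 0 + 1 + 1 + 1 + 0 + 1 + 0 + 0 = 4 ≡ 0 (mod 2).
  s_4 = 1 + 1 + 0 + 1 + 1 + 1 + 0 + 0 = 5 ≡ 1 (mod 2).
s = (0, 1, 0, 1)^T — this equals column 5 of H (binary 0101), so error is at position 5.
Correct: flip bit 5 of r = 101001111011000 to get c = 101011111011000.


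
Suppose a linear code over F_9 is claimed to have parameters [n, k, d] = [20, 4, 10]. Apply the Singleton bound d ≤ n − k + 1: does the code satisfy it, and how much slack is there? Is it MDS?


Singleton RHS = n − k + 1 = 17, slack = 7, bound satisfied, not MDS.

Singleton bound: d ≤ n − k + 1.
Here n = 20, k = 4, so n − k + 1 = 17.
Given d = 10, check d ≤ 17: YES.
Slack = (n − k + 1) − d = 7.
The code is NOT MDS (slack = 7 > 0).
Description: the claimed parameters are [20, 4, 10]_9; such a code would be non-MDS.


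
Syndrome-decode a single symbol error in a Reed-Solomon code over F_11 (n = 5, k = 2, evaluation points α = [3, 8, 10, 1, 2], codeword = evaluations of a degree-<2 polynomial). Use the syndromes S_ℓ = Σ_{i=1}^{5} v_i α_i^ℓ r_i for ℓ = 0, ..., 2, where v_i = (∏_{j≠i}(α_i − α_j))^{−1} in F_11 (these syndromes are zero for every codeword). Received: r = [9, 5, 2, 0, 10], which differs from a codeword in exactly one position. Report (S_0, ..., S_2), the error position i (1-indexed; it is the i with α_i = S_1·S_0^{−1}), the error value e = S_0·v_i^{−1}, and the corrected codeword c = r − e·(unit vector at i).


S = (5, 7, 1), error at position 2, error magnitude e = 1, c = [9, 4, 2, 0, 10].

Step 1: column multipliers v_i = (∏_{j≠i}(α_i − α_j))^{−1} mod 11.
  i = 1 (α = 3): (3−8)(3−10)(3−1)(3−2) = (−5)·(−7)·2·1 = 70 ≡ 4, so v_1 = 4^{−1} = 3 (mod 11).
  i = 2 (α = 8): (8−3)(8−10)(8−1)(8−2) = 5·(−2)·7·6 = −420 ≡ 9, so v_2 = 9^{−1} = 5 (mod 11).
  i = 3 (α = 10): (10−3)(10−8)(10−1)(10−2) = 7·2·9·8 = 1008 ≡ 7, so v_3 = 7^{−1} = 8 (mod 11).
  i = 4 (α = 1): (1−3)(1−8)(1−10)(1−2) = (−2)·(−7)·(−9)·(−1) = 126 ≡ 5, so v_4 = 5^{−1} = 9 (mod 11).
  i = 5 (α = 2): (2−3)(2−8)(2−10)(2−1) = (−1)·(−6)·(−8)·1 = −48 ≡ 7, so v_5 = 7^{−1} = 8 (mod 11).
  v = [3, 5, 8, 9, 8].
Step 2: syndromes of r = [9, 5, 2, 0, 10] (all sums mod 11).
  S_0 = Σ v_i r_i = 3·9 + 5·5 + 8·2 + 9·0 + 8·10 = 148 ≡ 5.
  S_1 = Σ v_i α_i r_i = 3·3·9 + 5·8·5 + 8·10·2 + 9·1·0 + 8·2·10 = 601 ≡ 7.
  α_i^2 mod 11 = [9, 9, 1, 1, 4].
  S_2 = Σ v_i α_i^2 r_i = 3·9·9 + 5·9·5 + 8·1·2 + 9·1·0 + 8·4·10 = 804 ≡ 1.
  S = (5, 7, 1) ≠ 0, so r is not a codeword (an error is present).
Step 3: locate the error. For a single error e at position i, S_ℓ = v_i·e·α_i^ℓ, so α_err = S_1/S_0.
  S_0^{−1} = 5^{−1} = 9 (mod 11), so α_err = 7·9 = 63 ≡ 8 = α_2. Error position i = 2.
  Consistency check: S_2/S_1 = 1·8 = 8 ≡ 8 = α_err ✓ (single-error assumption holds).
Step 4: error magnitude e = S_0/v_2 = S_0·∏_{j≠2}(α_2 − α_j) = 5·9 = 45 ≡ 1 (mod 11).
Step 5: correct position 2: c_2 = r_2 − e = 5 − 1 ≡ 4 (mod 11). Hence c = [9, 4, 2, 0, 10].
  Check: interpolating c through the α_i gives m(x) = 1 + 10·x (degree < 2) with m(α_i) = c_i for every i, so c is indeed a codeword.


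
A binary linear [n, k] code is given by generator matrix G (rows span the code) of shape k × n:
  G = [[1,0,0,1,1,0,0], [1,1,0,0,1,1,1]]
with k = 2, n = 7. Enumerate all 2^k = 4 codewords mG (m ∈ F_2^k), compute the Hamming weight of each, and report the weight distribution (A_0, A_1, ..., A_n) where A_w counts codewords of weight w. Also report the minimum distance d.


Weight distribution: A_0 = 1, A_3 = 1, A_4 = 1, A_5 = 1. Minimum distance d = 3.

Enumerate all 2^2 = 4 messages m ∈ F_2^2.
For each, compute codeword c = mG in F_2^7, then tally its weight.
  m = 00 → c = 0000000, weight = 0.
  m = 10 → c = 1001100, weight = 3.
  m = 01 → c = 1100111, weight = 5.
  m = 11 → c = 0101011, weight = 4.
Tally weights:
  weight 0: 1 codewords.
  weight 3: 1 codewords.
  weight 4: 1 codewords.
  weight 5: 1 codewords.
Minimum distance d = smallest w > 0 with A_w > 0 = 3.
Sanity: Σ A_w = 4 = 2^2 = 4 ✓.


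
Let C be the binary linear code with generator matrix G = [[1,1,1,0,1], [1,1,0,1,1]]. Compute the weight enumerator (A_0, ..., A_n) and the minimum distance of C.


Weight distribution: A_0 = 1, A_2 = 1, A_4 = 2. Minimum distance d = 2.

Enumerate all 2^2 = 4 messages m ∈ F_2^2.
For each, compute codeword c = mG in F_2^5, then tally its weight.
  m = 00 → c = 00000, weight = 0.
  m = 10 → c = 11101, weight = 4.
  m = 01 → c = 11011, weight = 4.
  m = 11 → c = 00110, weight = 2.
Tally weights:
  weight 0: 1 codewords.
  weight 2: 1 codewords.
  weight 4: 2 codewords.
Minimum distance d = smallest w > 0 with A_w > 0 = 2.
Sanity: Σ A_w = 4 = 2^2 = 4 ✓.


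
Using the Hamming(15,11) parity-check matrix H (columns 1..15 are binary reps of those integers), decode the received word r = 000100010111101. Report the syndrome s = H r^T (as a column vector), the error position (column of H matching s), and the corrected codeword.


s = (0, 0, 1, 1)^T, error position = 3, corrected codeword c = 001100010111101

Compute s = H r^T mod 2 one row at a time:
  s_1 = 1 + 0 + 1 + 1 + 1 + 1 + 0 + 1 = 6 ≡ 0 (mod 2).
  s_2 = 1 + 0 + 0 + 0 + 1 + 1 + 0 + 1 = 4 ≡ 0 (mod 2).
  s_3 = 0 + 0 + 0 + 0 + 1 + 1 + 0 + 1 = 3 ≡ 1 (mod 2).
  s_4 = 0 + 0 + 0 + 0 + 0 + 1 + 1 + 1 = 3 ≡ 1 (mod 2).
s = (0, 0, 1, 1)^T — this equals column 3 of H (binary 0011), so error is at position 3.
Correct: flip bit 3 of r = 000100010111101 to get c = 001100010111101.


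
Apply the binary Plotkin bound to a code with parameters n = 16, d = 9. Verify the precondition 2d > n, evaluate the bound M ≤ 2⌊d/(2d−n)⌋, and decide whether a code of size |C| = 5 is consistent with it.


Plotkin bound M ≤ 8; given |C| = 5 ≤ bound (satisfied).

Check applicability: 2d = 18, n = 16.
2d − n = 2 > 0, so Plotkin applies.
Compute d/(2d−n) = 9/2 ≈ 4.5000.
⌊d/(2d−n)⌋ = 4.
Plotkin bound: M ≤ 2·4 = 8.
Given |C| = 5, check: satisfied.
This |C| is below the Plotkin bound.


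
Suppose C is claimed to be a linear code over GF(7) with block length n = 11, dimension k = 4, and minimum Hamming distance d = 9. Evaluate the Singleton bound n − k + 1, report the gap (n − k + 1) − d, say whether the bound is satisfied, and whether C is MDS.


Singleton RHS = n − k + 1 = 8, slack = -1, bound violated (no such code; not MDS).

Singleton bound: d ≤ n − k + 1.
Here n = 11, k = 4, so n − k + 1 = 8.
Given d = 9, check d ≤ 8: NO.
Slack = (n − k + 1) − d = -1.
The slack is negative: d = 9 exceeds n − k + 1 = 8 by 1, so the Singleton bound is violated and no linear [11, 4, 9]_7 code can exist. In particular it is not MDS (MDS requires d = n − k + 1 exactly).
Description: the claimed parameters are [11, 4, 9]_7; such a code would be impossible (violates the Singleton bound).


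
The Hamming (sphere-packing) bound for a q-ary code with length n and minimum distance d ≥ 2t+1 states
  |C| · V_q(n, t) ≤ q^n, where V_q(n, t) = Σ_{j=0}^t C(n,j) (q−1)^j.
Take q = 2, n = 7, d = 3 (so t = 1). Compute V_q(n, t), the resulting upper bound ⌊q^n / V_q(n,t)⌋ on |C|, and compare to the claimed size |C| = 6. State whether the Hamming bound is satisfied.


V_q(n, t) = 8, q^n = 128, Hamming bound = 16, |C| = 6 ≤ bound (satisfied).

Step 1: Compute V_q(n, t) = Σ_{j=0}^1 C(n, j) (q−1)^j.
  j = 0: C(7,0)·(1)^0 = 1·1 = 1.
  j = 1: C(7,1)·(1)^1 = 7·1 = 7.
  V_q(n, t) = 1 + 7 = 8.
Step 2: q^n = 2^7 = 128.
Step 3: Hamming bound ⌊q^n / V_q(n,t)⌋ = ⌊128/8⌋ = 16.
Step 4: Compare |C| = 6 to 16: satisfied.
The claimed |C| lies below the Hamming bound.


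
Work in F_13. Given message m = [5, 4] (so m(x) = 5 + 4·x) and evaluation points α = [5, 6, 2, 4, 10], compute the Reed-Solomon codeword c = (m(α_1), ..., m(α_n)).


c = [12, 3, 0, 8, 6]

Message polynomial: m(x) = 5 + 4·x (mod 13).
For each evaluation point α_i, compute m(α_i) mod 13:
  α_1 = 5: Horner steps 4 → 12, so m(5) = 12.
  α_2 = 6: Horner steps 4 → 3, so m(6) = 3.
  α_3 = 2: Horner steps 4 → 0, so m(2) = 0.
  α_4 = 4: Horner steps 4 → 8, so m(4) = 8.
  α_5 = 10: Horner steps 4 → 6, so m(10) = 6.
Codeword c = [12, 3, 0, 8, 6] ∈ F_13^5.


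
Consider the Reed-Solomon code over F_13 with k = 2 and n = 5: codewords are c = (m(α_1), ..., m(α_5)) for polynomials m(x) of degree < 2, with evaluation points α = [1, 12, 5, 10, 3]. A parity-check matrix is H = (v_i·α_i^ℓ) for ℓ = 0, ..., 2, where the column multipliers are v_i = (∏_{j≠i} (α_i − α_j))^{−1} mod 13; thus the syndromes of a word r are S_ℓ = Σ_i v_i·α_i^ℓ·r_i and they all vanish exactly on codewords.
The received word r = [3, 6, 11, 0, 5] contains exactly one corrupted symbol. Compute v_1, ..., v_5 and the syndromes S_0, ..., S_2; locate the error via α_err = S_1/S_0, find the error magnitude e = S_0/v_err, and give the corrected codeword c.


S = (9, 9, 9), error at position 1, error magnitude e = 4, c = [12, 6, 11, 0, 5].

Step 1: column multipliers v_i = (∏_{j≠i}(α_i − α_j))^{−1} mod 13.
  i = 1 (α = 1): (1−12)(1−5)(1−10)(1−3) = (−11)·(−4)·(−9)·(−2) = 792 ≡ 12, so v_1 = 12^{−1} = 12 (mod 13).
  i = 2 (α = 12): (12−1)(12−5)(12−10)(12−3) = 11·7·2·9 = 1386 ≡ 8, so v_2 = 8^{−1} = 5 (mod 13).
  i = 3 (α = 5): (5−1)(5−12)(5−10)(5−3) = 4·(−7)·(−5)·2 = 280 ≡ 7, so v_3 = 7^{−1} = 2 (mod 13).
  i = 4 (α = 10): (10−1)(10−12)(10−5)(10−3) = 9·(−2)·5·7 = −630 ≡ 7, so v_4 = 7^{−1} = 2 (mod 13).
  i = 5 (α = 3): (3−1)(3−12)(3−5)(3−10) = 2·(−9)·(−2)·(−7) = −252 ≡ 8, so v_5 = 8^{−1} = 5 (mod 13).
  v = [12, 5, 2, 2, 5].
Step 2: syndromes of r = [3, 6, 11, 0, 5] (all sums mod 13).
  S_0 = Σ v_i r_i = 12·3 + 5·6 + 2·11 + 2·0 + 5·5 = 113 ≡ 9.
  S_1 = Σ v_i α_i r_i = 12·1·3 + 5·12·6 + 2·5·11 + 2·10·0 + 5·3·5 = 581 ≡ 9.
  α_i^2 mod 13 = [1, 1, 12, 9, 9].
  S_2 = Σ v_i α_i^2 r_i = 12·1·3 + 5·1·6 + 2·12·11 + 2·9·0 + 5·9·5 = 555 ≡ 9.
  S = (9, 9, 9) ≠ 0, so r is not a codeword (an error is present).
Step 3: locate the error. For a single error e at position i, S_ℓ = v_i·e·α_i^ℓ, so α_err = S_1/S_0.
  S_0^{−1} = 9^{−1} = 3 (mod 13), so α_err = 9·3 = 27 ≡ 1 = α_1. Error position i = 1.
  Consistency check: S_2/S_1 = 9·3 = 27 ≡ 1 = α_err ✓ (single-error assumption holds).
Step 4: error magnitude e = S_0/v_1 = S_0·∏_{j≠1}(α_1 − α_j) = 9·12 = 108 ≡ 4 (mod 13).
Step 5: correct position 1: c_1 = r_1 − e = 3 − 4 ≡ 12 (mod 13). Hence c = [12, 6, 11, 0, 5].
  Check: interpolating c through the α_i gives m(x) = 9 + 3·x (degree < 2) with m(α_i) = c_i for every i, so c is indeed a codeword.


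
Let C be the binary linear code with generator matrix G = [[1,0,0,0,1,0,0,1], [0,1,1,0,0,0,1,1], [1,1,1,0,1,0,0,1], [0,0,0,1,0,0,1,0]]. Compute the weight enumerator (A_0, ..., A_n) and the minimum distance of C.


Weight distribution: A_0 = 1, A_2 = 4, A_3 = 3, A_4 = 3, A_5 = 4, A_7 = 1. Minimum distance d = 2.

Enumerate all 2^4 = 16 messages m ∈ F_2^4.
For each, compute codeword c = mG in F_2^8, then tally its weight.
  m = 0000 → c = 00000000, weight = 0.
  m = 1000 → c = 10001001, weight = 3.
  m = 0100 → c = 01100011, weight = 4.
  m = 1100 → c = 11101010, weight = 5.
  m = 0010 → c = 11101001, weight = 5.
  m = 1010 → c = 01100000, weight = 2.
  m = 0110 → c = 10001010, weight = 3.
  m = 1110 → c = 00000011, weight = 2.
  m = 0001 → c = 00010010, weight = 2.
  m = 1001 → c = 10011011, weight = 5.
  m = 0101 → c = 01110001, weight = 4.
  m = 1101 → c = 11111000, weight = 5.
  m = 0011 → c = 11111011, weight = 7.
  m = 1011 → c = 01110010, weight = 4.
  m = 0111 → c = 10011000, weight = 3.
  m = 1111 → c = 00010001, weight = 2.
Tally weights:
  weight 0: 1 codewords.
  weight 2: 4 codewords.
  weight 3: 3 codewords.
  weight 4: 3 codewords.
  weight 5: 4 codewords.
  weight 7: 1 codewords.
Minimum distance d = smallest w > 0 with A_w > 0 = 2.
Sanity: Σ A_w = 16 = 2^4 = 16 ✓.


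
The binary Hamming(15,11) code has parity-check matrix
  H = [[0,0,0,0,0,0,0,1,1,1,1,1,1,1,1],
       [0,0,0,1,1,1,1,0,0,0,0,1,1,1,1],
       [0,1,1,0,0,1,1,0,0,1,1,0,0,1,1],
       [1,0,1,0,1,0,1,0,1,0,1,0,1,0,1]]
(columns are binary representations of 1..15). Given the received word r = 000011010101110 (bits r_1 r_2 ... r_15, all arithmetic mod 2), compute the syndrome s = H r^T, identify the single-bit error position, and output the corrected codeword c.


s = (1, 1, 1, 0)^T, error position = 14, corrected codeword c = 000011010101100

Compute s = H r^T mod 2 one row at a time:
  s_1 = 1 + 0 + 1 + 0 + 1 + 1 + 1 + 0 = 5 ≡ 1 (mod 2).
  s_2 = 0 + 1 + 1 + 0 + 1 + 1 + 1 + 0 = 5 ≡ 1 (mod 2).
  s_3 = 0 + 0 + 1 + 0 + 1 + 0 + 1 + 0 = 3 ≡ 1 (mod 2).
  s_4 = 0 + 0 + 1 + 0 + 0 + 0 + 1 + 0 = 2 ≡ 0 (mod 2).
s = (1, 1, 1, 0)^T — this equals column 14 of H (binary 1110), so error is at position 14.
Correct: flip bit 14 of r = 000011010101110 to get c = 000011010101100.


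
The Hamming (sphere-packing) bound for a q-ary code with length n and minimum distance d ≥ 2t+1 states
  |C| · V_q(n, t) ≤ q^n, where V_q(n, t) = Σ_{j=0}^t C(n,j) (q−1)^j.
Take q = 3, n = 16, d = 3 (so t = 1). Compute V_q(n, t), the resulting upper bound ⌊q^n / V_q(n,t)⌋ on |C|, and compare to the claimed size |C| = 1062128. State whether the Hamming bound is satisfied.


V_q(n, t) = 33, q^n = 43046721, Hamming bound = 1304446, |C| = 1062128 ≤ bound (satisfied).

Step 1: Compute V_q(n, t) = Σ_{j=0}^1 C(n, j) (q−1)^j.
  j = 0: C(16,0)·(2)^0 = 1·1 = 1.
  j = 1: C(16,1)·(2)^1 = 16·2 = 32.
  V_q(n, t) = 1 + 32 = 33.
Step 2: q^n = 3^16 = 43046721.
Step 3: Hamming bound ⌊q^n / V_q(n,t)⌋ = ⌊43046721/33⌋ = 1304446.
Step 4: Compare |C| = 1062128 to 1304446: satisfied.
The claimed |C| lies below the Hamming bound.


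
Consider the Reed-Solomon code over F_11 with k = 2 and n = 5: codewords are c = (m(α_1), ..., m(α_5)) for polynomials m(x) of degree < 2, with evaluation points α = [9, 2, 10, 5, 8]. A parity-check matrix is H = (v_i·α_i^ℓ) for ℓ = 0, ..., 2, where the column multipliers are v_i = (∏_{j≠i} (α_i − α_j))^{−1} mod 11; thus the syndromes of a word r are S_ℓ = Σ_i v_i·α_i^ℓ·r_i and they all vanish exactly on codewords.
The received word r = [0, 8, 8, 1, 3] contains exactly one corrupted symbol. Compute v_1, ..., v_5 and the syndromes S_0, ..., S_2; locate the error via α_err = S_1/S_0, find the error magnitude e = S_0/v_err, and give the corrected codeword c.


S = (6, 1, 2), error at position 2, error magnitude e = 9, c = [0, 10, 8, 1, 3].

Step 1: column multipliers v_i = (∏_{j≠i}(α_i − α_j))^{−1} mod 11.
  i = 1 (α = 9): (9−2)(9−10)(9−5)(9−8) = 7·(−1)·4·1 = −28 ≡ 5, so v_1 = 5^{−1} = 9 (mod 11).
  i = 2 (α = 2): (2−9)(2−10)(2−5)(2−8) = (−7)·(−8)·(−3)·(−6) = 1008 ≡ 7, so v_2 = 7^{−1} = 8 (mod 11).
  i = 3 (α = 10): (10−9)(10−2)(10−5)(10−8) = 1·8·5·2 = 80 ≡ 3, so v_3 = 3^{−1} = 4 (mod 11).
  i = 4 (α = 5): (5−9)(5−2)(5−10)(5−8) = (−4)·3·(−5)·(−3) = −180 ≡ 7, so v_4 = 7^{−1} = 8 (mod 11).
  i = 5 (α = 8): (8−9)(8−2)(8−10)(8−5) = (−1)·6·(−2)·3 = 36 ≡ 3, so v_5 = 3^{−1} = 4 (mod 11).
  v = [9, 8, 4, 8, 4].
Step 2: syndromes of r = [0, 8, 8, 1, 3] (all sums mod 11).
  S_0 = Σ v_i r_i = 9·0 + 8·8 + 4·8 + 8·1 + 4·3 = 116 ≡ 6.
  S_1 = Σ v_i α_i r_i = 9·9·0 + 8·2·8 + 4·10·8 + 8·5·1 + 4·8·3 = 584 ≡ 1.
  α_i^2 mod 11 = [4, 4, 1, 3, 9].
  S_2 = Σ v_i α_i^2 r_i = 9·4·0 + 8·4·8 + 4·1·8 + 8·3·1 + 4·9·3 = 420 ≡ 2.
  S = (6, 1, 2) ≠ 0, so r is not a codeword (an error is present).
Step 3: locate the error. For a single error e at position i, S_ℓ = v_i·e·α_i^ℓ, so α_err = S_1/S_0.
  S_0^{−1} = 6^{−1} = 2 (mod 11), so α_err = 1·2 = 2 ≡ 2 = α_2. Error position i = 2.
  Consistency check: S_2/S_1 = 2·1 = 2 ≡ 2 = α_err ✓ (single-error assumption holds).
Step 4: error magnitude e = S_0/v_2 = S_0·∏_{j≠2}(α_2 − α_j) = 6·7 = 42 ≡ 9 (mod 11).
Step 5: correct position 2: c_2 = r_2 − e = 8 − 9 ≡ 10 (mod 11). Hence c = [0, 10, 8, 1, 3].
  Check: interpolating c through the α_i gives m(x) = 5 + 8·x (degree < 2) with m(α_i) = c_i for every i, so c is indeed a codeword.


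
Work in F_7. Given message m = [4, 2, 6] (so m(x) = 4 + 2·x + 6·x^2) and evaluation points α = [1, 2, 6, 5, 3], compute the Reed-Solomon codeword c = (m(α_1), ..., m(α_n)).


c = [5, 4, 1, 3, 1]

Message polynomial: m(x) = 4 + 2·x + 6·x^2 (mod 7).
For each evaluation point α_i, compute m(α_i) mod 7:
  α_1 = 1: Horner steps 6 → 1 → 5, so m(1) = 5.
  α_2 = 2: Horner steps 6 → 0 → 4, so m(2) = 4.
  α_3 = 6: Horner steps 6 → 3 → 1, so m(6) = 1.
  α_4 = 5: Horner steps 6 → 4 → 3, so m(5) = 3.
  α_5 = 3: Horner steps 6 → 6 → 1, so m(3) = 1.
Codeword c = [5, 4, 1, 3, 1] ∈ F_7^5.
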